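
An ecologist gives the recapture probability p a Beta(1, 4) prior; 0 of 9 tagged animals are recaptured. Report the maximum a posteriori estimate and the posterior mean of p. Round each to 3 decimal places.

p_MAP = 0.000, E[p|data] = 0.071

Posterior: Beta(1+0, 4+9) = Beta(1, 13).
Since α = 1 ≤ 1 and β > 1, the Beta density is monotone decreasing on [0,1]; the mode is at 0.
Mean = 1/(1+13) = 0.071.
The posterior is right-skewed, so the mean exceeds the mode.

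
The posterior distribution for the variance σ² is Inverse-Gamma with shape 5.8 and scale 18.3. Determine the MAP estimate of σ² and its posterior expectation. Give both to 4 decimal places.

Mode = β/(α+1) = 18.3/6.8 = 2.6912.
Mean = β/(α−1) = 18.3/4.8 = 3.8125.

MAP = 2.6912, posterior mean = 3.8125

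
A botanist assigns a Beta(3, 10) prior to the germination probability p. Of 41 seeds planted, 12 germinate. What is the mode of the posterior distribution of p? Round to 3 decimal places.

0.269

Posterior: Beta(3+12, 10+29) = Beta(15, 39).
Mode = (15−1)/(15+39−2) = 14/52 = 0.269.
Mean = 15/(15+39) = 15/54 = 0.278.
This is the posterior mode — the MAP estimate.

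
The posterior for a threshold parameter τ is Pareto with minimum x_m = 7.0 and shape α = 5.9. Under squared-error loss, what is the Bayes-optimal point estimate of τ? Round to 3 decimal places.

8.429

The Pareto density is strictly decreasing on [x_m, ∞), so the mode is x_m = 7.000.
Mean = α·x_m/(α−1) = 5.9·7.0/4.9 = 8.429.
Squared-error loss ⇒ the optimal estimator is the posterior mean.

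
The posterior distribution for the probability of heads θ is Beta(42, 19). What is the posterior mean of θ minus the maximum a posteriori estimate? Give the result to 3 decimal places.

-0.006

Mode = (42−1)/(42+19−2) = 41/59 = 0.695.
Mean = 42/(42+19) = 42/61 = 0.689.
Difference = 0.689 − 0.695 = -0.006.
The mean is pulled below the mode by the posterior's left skew.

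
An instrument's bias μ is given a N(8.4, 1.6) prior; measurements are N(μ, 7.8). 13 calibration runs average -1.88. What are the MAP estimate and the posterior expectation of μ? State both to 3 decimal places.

Posterior for μ is Normal. Precision-weighted mean: (1/1.6·8.4 + 13/7.8·-1.88) / (1/1.6 + 13/7.8) = 0.924.
A Normal posterior is symmetric, so mode = mean.

MAP = 0.924, posterior mean = 0.924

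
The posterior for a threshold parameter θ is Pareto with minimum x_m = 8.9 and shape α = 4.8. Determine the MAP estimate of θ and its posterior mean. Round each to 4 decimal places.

MAP = 8.9000, posterior mean = 11.2421

The Pareto density is strictly decreasing on [x_m, ∞), so the mode is x_m = 8.9000.
Mean = α·x_m/(α−1) = 4.8·8.9/3.8 = 11.2421.
Mean > mode: the posterior has a right tail.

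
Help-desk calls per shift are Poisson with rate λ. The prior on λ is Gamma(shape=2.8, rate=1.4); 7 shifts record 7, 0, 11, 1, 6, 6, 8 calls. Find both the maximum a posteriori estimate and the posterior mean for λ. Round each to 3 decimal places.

Σ counts = 39. Posterior: Gamma(shape = 2.8+39 = 41.8, rate = 1.4+7 = 8.4).
Mode = (α−1)/β = 40.8/8.4 = 4.857.
Mean = α/β = 41.8/8.4 = 4.976.
The mean is pulled above the mode by the posterior's right skew.

maximum a posteriori estimate = 4.857, posterior mean = 4.976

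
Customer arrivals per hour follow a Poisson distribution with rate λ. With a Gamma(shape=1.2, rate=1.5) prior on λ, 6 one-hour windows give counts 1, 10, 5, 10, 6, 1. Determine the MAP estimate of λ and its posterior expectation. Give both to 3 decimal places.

Σ counts = 33. Posterior: Gamma(shape = 1.2+33 = 34.2, rate = 1.5+6 = 7.5).
Mode = (α−1)/β = 33.2/7.5 = 4.427.
Mean = α/β = 34.2/7.5 = 4.560.

MAP: 4.427. Posterior mean: 4.560.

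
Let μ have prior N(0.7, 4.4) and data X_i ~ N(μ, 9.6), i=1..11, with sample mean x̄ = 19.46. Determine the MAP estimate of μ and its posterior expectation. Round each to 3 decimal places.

Posterior for μ is Normal. Precision-weighted mean: (1/4.4·0.7 + 11/9.6·19.46) / (1/4.4 + 11/9.6) = 16.355.
A Normal posterior is symmetric, so mode = mean.

MAP = 16.355, posterior mean = 16.355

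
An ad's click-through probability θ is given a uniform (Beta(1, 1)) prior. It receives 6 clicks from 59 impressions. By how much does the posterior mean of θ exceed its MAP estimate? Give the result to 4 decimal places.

Posterior: Beta(1+6, 1+53) = Beta(7, 54).
Mode = (7−1)/(7+54−2) = 6/59 = 0.1017.
With a flat prior the MAP equals the MLE, 6/59.
Mean = 7/(7+54) = 7/61 = 0.1148.
Difference = 0.1148 − 0.1017 = 0.0131.

0.0131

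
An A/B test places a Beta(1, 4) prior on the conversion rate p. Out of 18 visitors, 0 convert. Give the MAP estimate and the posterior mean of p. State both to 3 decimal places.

Posterior: Beta(1+0, 4+18) = Beta(1, 22).
Since α = 1 ≤ 1 and β > 1, the Beta density is monotone decreasing on [0,1]; the mode is at 0.
Mean = 1/(1+22) = 0.043.
The posterior is right-skewed, so the mean exceeds the mode.

MAP = 0.000, posterior mean = 0.043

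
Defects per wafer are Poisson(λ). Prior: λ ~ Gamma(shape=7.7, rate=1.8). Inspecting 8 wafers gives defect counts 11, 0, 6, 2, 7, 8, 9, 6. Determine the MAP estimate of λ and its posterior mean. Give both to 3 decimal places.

MAP: 5.684. Posterior mean: 5.786.

Σ counts = 49. Posterior: Gamma(shape = 7.7+49 = 56.7, rate = 1.8+8 = 9.8).
Mode = (α−1)/β = 55.7/9.8 = 5.684.
Mean = α/β = 56.7/9.8 = 5.786.
Right-skewed posterior ⇒ mode < mean.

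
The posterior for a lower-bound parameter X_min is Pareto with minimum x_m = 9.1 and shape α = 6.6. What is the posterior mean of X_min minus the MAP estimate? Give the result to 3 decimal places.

1.625

The Pareto density is strictly decreasing on [x_m, ∞), so the mode is x_m = 9.100.
Mean = α·x_m/(α−1) = 6.6·9.1/5.6 = 10.725.
Difference = 10.725 − 9.100 = 1.625.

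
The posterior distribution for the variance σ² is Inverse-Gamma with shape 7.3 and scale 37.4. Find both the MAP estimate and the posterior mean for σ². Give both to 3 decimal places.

MAP estimate = 4.506, posterior mean = 5.937

Mode = β/(α+1) = 37.4/8.3 = 4.506.
Mean = β/(α−1) = 37.4/6.3 = 5.937.
The posterior is right-skewed, so the mean exceeds the mode.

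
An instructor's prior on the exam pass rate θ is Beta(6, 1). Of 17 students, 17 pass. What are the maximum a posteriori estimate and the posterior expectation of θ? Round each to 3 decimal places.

Posterior: Beta(6+17, 1+0) = Beta(23, 1).
Since β = 1 ≤ 1 and α > 1, the Beta density is monotone increasing on [0,1]; the mode is at 1.
Mean = 23/(23+1) = 0.958.
Mode > mean: the posterior has a left tail.

θ_MAP = 1.000, E[θ|data] = 0.958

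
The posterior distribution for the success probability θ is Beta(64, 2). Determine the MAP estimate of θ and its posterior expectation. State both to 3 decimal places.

Mode = (64−1)/(64+2−2) = 63/64 = 0.984.
Mean = 64/(64+2) = 64/66 = 0.970.

MAP: 0.984. Posterior mean: 0.970.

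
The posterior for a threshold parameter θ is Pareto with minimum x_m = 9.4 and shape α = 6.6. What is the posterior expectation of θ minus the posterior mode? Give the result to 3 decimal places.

The Pareto density is strictly decreasing on [x_m, ∞), so the mode is x_m = 9.400.
Mean = α·x_m/(α−1) = 6.6·9.4/5.6 = 11.079.
Difference = 11.079 − 9.400 = 1.679.

1.679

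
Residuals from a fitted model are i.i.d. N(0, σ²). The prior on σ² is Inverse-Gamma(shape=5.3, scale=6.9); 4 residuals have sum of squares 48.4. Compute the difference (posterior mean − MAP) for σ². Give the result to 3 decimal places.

Posterior: Inverse-Gamma(shape = 5.3+4/2 = 7.3, scale = 6.9+48.4/2 = 31.1).
Mode = β/(α+1) = 31.1/8.3 = 3.747.
Mean = β/(α−1) = 31.1/6.3 = 4.937.
Difference = 4.937 − 3.747 = 1.190.
Mean > mode: the posterior has a right tail.

1.190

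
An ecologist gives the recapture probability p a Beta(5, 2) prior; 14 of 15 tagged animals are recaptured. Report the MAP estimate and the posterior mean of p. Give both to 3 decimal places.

MAP: 0.900. Posterior mean: 0.864.

Posterior: Beta(5+14, 2+1) = Beta(19, 3).
Mode = (19−1)/(19+3−2) = 18/20 = 0.900.
Mean = 19/(19+3) = 19/22 = 0.864.
The posterior is left-skewed, so the mode exceeds the mean.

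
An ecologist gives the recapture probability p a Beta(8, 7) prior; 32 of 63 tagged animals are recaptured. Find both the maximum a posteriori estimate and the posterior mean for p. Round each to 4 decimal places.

Posterior: Beta(8+32, 7+31) = Beta(40, 38).
Mode = (40−1)/(40+38−2) = 39/76 = 0.5132.
Mean = 40/(40+38) = 40/78 = 0.5128.
The mean is pulled below the mode by the posterior's left skew.

p_MAP = 0.5132, E[p|data] = 0.5128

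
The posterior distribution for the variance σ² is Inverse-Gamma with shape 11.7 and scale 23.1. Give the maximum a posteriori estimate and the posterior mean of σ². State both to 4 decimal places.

Mode = β/(α+1) = 23.1/12.7 = 1.8189.
Mean = β/(α−1) = 23.1/10.7 = 2.1589.
Right-skewed posterior ⇒ mode < mean.

maximum a posteriori estimate = 1.8189, posterior mean = 2.1589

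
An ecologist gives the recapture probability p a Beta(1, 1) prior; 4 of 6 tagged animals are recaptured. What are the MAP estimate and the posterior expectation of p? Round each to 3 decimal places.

Posterior: Beta(1+4, 1+2) = Beta(5, 3).
Mode = (5−1)/(5+3−2) = 4/6 = 0.667.
With a flat prior the MAP equals the MLE, 4/6.
Mean = 5/(5+3) = 5/8 = 0.625.

MAP estimate = 0.667, posterior expectation = 0.625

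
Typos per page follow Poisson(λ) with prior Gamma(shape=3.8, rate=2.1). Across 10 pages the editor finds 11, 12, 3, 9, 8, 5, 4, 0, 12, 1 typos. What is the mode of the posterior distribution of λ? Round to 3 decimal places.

5.603

Σ counts = 65. Posterior: Gamma(shape = 3.8+65 = 68.8, rate = 2.1+10 = 12.1).
Mode = (α−1)/β = 67.8/12.1 = 5.603.
Mean = α/β = 68.8/12.1 = 5.686.
This is the posterior mode — the MAP estimate.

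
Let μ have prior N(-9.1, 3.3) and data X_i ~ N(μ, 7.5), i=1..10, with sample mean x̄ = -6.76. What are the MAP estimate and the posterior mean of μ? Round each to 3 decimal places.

Posterior for μ is Normal. Precision-weighted mean: (1/3.3·-9.1 + 10/7.5·-6.76) / (1/3.3 + 10/7.5) = -7.193.
A Normal posterior is symmetric, so mode = mean.

MAP: -7.193. Posterior mean: -7.193.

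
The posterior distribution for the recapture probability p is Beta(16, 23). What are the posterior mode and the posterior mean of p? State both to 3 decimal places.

MAP: 0.405. Posterior mean: 0.410.

Mode = (16−1)/(16+23−2) = 15/37 = 0.405.
Mean = 16/(16+23) = 16/39 = 0.410.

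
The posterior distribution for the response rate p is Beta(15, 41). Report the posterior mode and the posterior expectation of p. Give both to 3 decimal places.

Mode = (15−1)/(15+41−2) = 14/54 = 0.259.
Mean = 15/(15+41) = 15/56 = 0.268.
Mean > mode: the posterior has a right tail.

MAP = 0.259, posterior mean = 0.268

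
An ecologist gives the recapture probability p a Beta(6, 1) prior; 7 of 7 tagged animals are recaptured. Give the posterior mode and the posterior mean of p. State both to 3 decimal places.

posterior mode = 1.000, posterior mean = 0.929

Posterior: Beta(6+7, 1+0) = Beta(13, 1).
Since β = 1 ≤ 1 and α > 1, the Beta density is monotone increasing on [0,1]; the mode is at 1.
Mean = 13/(13+1) = 0.929.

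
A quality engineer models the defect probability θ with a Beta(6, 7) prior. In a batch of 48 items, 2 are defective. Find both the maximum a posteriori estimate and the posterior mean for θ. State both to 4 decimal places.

Posterior: Beta(6+2, 7+46) = Beta(8, 53).
Mode = (8−1)/(8+53−2) = 7/59 = 0.1186.
Mean = 8/(8+53) = 8/61 = 0.1311.
The mean is pulled above the mode by the posterior's right skew.

θ_MAP = 0.1186, E[θ|data] = 0.1311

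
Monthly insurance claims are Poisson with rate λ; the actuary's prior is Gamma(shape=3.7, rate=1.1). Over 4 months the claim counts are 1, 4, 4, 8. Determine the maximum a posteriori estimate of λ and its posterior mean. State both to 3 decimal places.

MAP = 3.863; posterior mean = 4.059

Σ counts = 17. Posterior: Gamma(shape = 3.7+17 = 20.7, rate = 1.1+4 = 5.1).
Mode = (α−1)/β = 19.7/5.1 = 3.863.
Mean = α/β = 20.7/5.1 = 4.059.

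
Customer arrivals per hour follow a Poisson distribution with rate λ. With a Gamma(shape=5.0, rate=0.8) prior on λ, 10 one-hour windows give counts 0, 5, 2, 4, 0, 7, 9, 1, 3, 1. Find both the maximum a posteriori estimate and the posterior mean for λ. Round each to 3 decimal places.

λ_MAP = 3.333, E[λ|data] = 3.426

Σ counts = 32. Posterior: Gamma(shape = 5.0+32 = 37.0, rate = 0.8+10 = 10.8).
Mode = (α−1)/β = 36.0/10.8 = 3.333.
Mean = α/β = 37.0/10.8 = 3.426.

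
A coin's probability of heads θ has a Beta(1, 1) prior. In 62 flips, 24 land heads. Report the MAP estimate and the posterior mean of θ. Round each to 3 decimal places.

Posterior: Beta(1+24, 1+38) = Beta(25, 39).
Mode = (25−1)/(25+39−2) = 24/62 = 0.387.
With a flat prior the MAP equals the MLE, 24/62.
Mean = 25/(25+39) = 25/64 = 0.391.
Right-skewed posterior ⇒ mode < mean.

MAP = 0.387; posterior mean = 0.391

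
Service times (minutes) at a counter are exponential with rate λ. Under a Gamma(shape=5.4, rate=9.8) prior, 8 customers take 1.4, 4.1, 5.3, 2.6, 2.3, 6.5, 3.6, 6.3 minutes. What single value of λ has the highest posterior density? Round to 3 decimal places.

Σ times = 32.1. Posterior: Gamma(shape = 5.4+8 = 13.4, rate = 9.8+32.1 = 41.9).
Mode = (α−1)/β = 12.4/41.9 = 0.296.
Mean = α/β = 13.4/41.9 = 0.320.
This is the posterior mode — the MAP estimate.

0.296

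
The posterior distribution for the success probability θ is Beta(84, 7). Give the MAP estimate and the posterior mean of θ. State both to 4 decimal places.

MAP: 0.9326. Posterior mean: 0.9231.

Mode = (84−1)/(84+7−2) = 83/89 = 0.9326.
Mean = 84/(84+7) = 84/91 = 0.9231.
The posterior is left-skewed, so the mode exceeds the mean.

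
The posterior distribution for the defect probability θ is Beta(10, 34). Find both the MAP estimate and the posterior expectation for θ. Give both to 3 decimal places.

Mode = (10−1)/(10+34−2) = 9/42 = 0.214.
Mean = 10/(10+34) = 10/44 = 0.227.

MAP: 0.214. Posterior mean: 0.227.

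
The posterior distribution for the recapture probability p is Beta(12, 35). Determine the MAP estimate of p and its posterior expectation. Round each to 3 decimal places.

Mode = (12−1)/(12+35−2) = 11/45 = 0.244.
Mean = 12/(12+35) = 12/47 = 0.255.
Right-skewed posterior ⇒ mode < mean.

MAP estimate = 0.244, posterior expectation = 0.255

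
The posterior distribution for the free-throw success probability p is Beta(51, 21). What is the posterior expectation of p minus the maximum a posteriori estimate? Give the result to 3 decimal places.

Mode = (51−1)/(51+21−2) = 50/70 = 0.714.
Mean = 51/(51+21) = 51/72 = 0.708.
Difference = 0.708 − 0.714 = -0.006.

-0.006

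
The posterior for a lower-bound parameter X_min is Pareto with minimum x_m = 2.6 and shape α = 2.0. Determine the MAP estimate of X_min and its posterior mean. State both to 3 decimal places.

The Pareto density is strictly decreasing on [x_m, ∞), so the mode is x_m = 2.600.
Mean = α·x_m/(α−1) = 2.0·2.6/1.0 = 5.200.

MAP = 2.600, posterior mean = 5.200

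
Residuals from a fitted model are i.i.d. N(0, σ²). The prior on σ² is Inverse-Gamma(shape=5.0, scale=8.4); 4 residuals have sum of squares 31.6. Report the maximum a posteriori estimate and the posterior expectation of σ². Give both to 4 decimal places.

MAP = 3.0250, posterior mean = 4.0333

Posterior: Inverse-Gamma(shape = 5.0+4/2 = 7.0, scale = 8.4+31.6/2 = 24.2).
Mode = β/(α+1) = 24.2/8.0 = 3.0250.
Mean = β/(α−1) = 24.2/6.0 = 4.0333.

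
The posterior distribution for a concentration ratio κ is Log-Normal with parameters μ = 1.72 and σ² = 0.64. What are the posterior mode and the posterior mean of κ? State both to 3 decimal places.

posterior mode = 2.945, posterior mean = 7.691

Mode = exp(μ − σ²) = exp(1.08) = 2.945.
Mean = exp(μ + σ²/2) = exp(2.040) = 7.691.
Mean > mode: the posterior has a right tail.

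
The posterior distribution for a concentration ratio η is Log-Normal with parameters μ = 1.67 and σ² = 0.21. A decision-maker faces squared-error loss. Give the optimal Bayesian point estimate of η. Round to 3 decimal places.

Mode = exp(μ − σ²) = exp(1.46) = 4.306.
Mean = exp(μ + σ²/2) = exp(1.775) = 5.900.
Squared-error loss ⇒ the optimal estimator is the posterior mean.

5.900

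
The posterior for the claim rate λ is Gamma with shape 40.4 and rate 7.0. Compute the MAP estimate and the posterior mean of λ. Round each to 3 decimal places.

MAP = 5.629, posterior mean = 5.771

Mode = (α−1)/β = 39.4/7.0 = 5.629.
Mean = α/β = 40.4/7.0 = 5.771.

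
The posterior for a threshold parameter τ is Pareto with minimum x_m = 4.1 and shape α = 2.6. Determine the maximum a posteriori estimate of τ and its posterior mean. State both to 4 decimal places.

MAP = 4.1000, posterior mean = 6.6625

The Pareto density is strictly decreasing on [x_m, ∞), so the mode is x_m = 4.1000.
Mean = α·x_m/(α−1) = 2.6·4.1/1.6 = 6.6625.
Right-skewed posterior ⇒ mode < mean.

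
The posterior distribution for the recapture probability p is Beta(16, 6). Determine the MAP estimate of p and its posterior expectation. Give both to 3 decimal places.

Mode = (16−1)/(16+6−2) = 15/20 = 0.750.
Mean = 16/(16+6) = 16/22 = 0.727.

MAP = 0.750, posterior mean = 0.727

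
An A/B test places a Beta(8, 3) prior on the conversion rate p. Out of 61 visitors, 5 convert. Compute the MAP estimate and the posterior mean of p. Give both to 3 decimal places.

p_MAP = 0.171, E[p|data] = 0.181

Posterior: Beta(8+5, 3+56) = Beta(13, 59).
Mode = (13−1)/(13+59−2) = 12/70 = 0.171.
Mean = 13/(13+59) = 13/72 = 0.181.
Right-skewed posterior ⇒ mode < mean.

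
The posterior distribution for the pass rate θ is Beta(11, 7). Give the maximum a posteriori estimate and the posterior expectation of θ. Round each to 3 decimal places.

Mode = (11−1)/(11+7−2) = 10/16 = 0.625.
Mean = 11/(11+7) = 11/18 = 0.611.
Mode > mean: the posterior has a left tail.

MAP = 0.625, posterior mean = 0.611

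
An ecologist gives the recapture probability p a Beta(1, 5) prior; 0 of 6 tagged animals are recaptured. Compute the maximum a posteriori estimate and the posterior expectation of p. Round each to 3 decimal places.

MAP = 0.000, posterior mean = 0.083

Posterior: Beta(1+0, 5+6) = Beta(1, 11).
Since α = 1 ≤ 1 and β > 1, the Beta density is monotone decreasing on [0,1]; the mode is at 0.
Mean = 1/(1+11) = 0.083.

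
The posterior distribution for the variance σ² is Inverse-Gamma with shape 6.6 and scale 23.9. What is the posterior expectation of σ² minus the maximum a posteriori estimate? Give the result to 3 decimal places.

1.123

Mode = β/(α+1) = 23.9/7.6 = 3.145.
Mean = β/(α−1) = 23.9/5.6 = 4.268.
Difference = 4.268 − 3.145 = 1.123.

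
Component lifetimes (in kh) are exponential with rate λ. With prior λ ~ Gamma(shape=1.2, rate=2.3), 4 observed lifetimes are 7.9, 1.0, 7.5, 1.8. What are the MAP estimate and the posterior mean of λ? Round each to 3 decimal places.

λ_MAP = 0.205, E[λ|data] = 0.254

Σ times = 18.2. Posterior: Gamma(shape = 1.2+4 = 5.2, rate = 2.3+18.2 = 20.5).
Mode = (α−1)/β = 4.2/20.5 = 0.205.
Mean = α/β = 5.2/20.5 = 0.254.
The posterior is right-skewed, so the mean exceeds the mode.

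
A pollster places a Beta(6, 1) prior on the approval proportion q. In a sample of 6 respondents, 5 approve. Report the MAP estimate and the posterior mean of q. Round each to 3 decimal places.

MAP: 0.909. Posterior mean: 0.846.

Posterior: Beta(6+5, 1+1) = Beta(11, 2).
Mode = (11−1)/(11+2−2) = 10/11 = 0.909.
Mean = 11/(11+2) = 11/13 = 0.846.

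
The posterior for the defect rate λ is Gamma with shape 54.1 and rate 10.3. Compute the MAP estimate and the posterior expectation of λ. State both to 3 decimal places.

Mode = (α−1)/β = 53.1/10.3 = 5.155.
Mean = α/β = 54.1/10.3 = 5.252.

λ_MAP = 5.155, E[λ|data] = 5.252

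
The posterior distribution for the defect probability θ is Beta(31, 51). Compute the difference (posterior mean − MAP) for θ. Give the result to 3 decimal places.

0.003

Mode = (31−1)/(31+51−2) = 30/80 = 0.375.
Mean = 31/(31+51) = 31/82 = 0.378.
Difference = 0.378 − 0.375 = 0.003.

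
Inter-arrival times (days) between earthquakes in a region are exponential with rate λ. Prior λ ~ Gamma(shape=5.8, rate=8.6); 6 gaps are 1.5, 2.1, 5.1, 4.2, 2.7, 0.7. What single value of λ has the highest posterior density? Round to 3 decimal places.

Σ times = 16.3. Posterior: Gamma(shape = 5.8+6 = 11.8, rate = 8.6+16.3 = 24.9).
Mode = (α−1)/β = 10.8/24.9 = 0.434.
Mean = α/β = 11.8/24.9 = 0.474.
This is the posterior mode — the MAP estimate.

0.434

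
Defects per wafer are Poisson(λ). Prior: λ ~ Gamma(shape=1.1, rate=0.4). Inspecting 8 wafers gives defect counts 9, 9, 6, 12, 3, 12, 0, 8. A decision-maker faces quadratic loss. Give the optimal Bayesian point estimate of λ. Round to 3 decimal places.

Σ counts = 59. Posterior: Gamma(shape = 1.1+59 = 60.1, rate = 0.4+8 = 8.4).
Mode = (α−1)/β = 59.1/8.4 = 7.036.
Mean = α/β = 60.1/8.4 = 7.155.
Quadratic loss ⇒ the optimal estimator is the posterior mean.

7.155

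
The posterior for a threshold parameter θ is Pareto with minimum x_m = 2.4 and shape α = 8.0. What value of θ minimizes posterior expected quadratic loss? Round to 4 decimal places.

The Pareto density is strictly decreasing on [x_m, ∞), so the mode is x_m = 2.4000.
Mean = α·x_m/(α−1) = 8.0·2.4/7.0 = 2.7429.
Quadratic loss ⇒ the optimal estimator is the posterior mean.

2.7429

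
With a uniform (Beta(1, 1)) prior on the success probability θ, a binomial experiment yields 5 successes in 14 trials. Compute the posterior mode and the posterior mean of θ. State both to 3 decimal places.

MAP: 0.357. Posterior mean: 0.375.

Posterior: Beta(1+5, 1+9) = Beta(6, 10).
Mode = (6−1)/(6+10−2) = 5/14 = 0.357.
With a flat prior the MAP equals the MLE, 5/14.
Mean = 6/(6+10) = 6/16 = 0.375.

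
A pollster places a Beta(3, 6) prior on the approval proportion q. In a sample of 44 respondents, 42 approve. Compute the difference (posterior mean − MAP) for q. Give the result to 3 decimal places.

-0.014

Posterior: Beta(3+42, 6+2) = Beta(45, 8).
Mode = (45−1)/(45+8−2) = 44/51 = 0.863.
Mean = 45/(45+8) = 45/53 = 0.849.
Difference = 0.849 − 0.863 = -0.014.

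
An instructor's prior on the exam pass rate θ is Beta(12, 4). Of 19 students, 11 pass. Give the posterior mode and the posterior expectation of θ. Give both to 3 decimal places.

MAP = 0.667, posterior mean = 0.657

Posterior: Beta(12+11, 4+8) = Beta(23, 12).
Mode = (23−1)/(23+12−2) = 22/33 = 0.667.
Mean = 23/(23+12) = 23/35 = 0.657.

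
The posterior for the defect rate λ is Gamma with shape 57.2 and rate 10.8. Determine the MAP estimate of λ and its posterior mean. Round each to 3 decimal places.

Mode = (α−1)/β = 56.2/10.8 = 5.204.
Mean = α/β = 57.2/10.8 = 5.296.

λ_MAP = 5.204, E[λ|data] = 5.296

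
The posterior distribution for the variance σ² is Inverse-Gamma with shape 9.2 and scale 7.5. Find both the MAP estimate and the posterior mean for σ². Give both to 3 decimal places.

σ²_MAP = 0.735, E[σ²|data] = 0.915

Mode = β/(α+1) = 7.5/10.2 = 0.735.
Mean = β/(α−1) = 7.5/8.2 = 0.915.
Right-skewed posterior ⇒ mode < mean.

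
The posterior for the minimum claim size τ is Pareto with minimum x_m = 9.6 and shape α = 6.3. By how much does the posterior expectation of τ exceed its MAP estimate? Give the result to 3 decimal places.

1.811

The Pareto density is strictly decreasing on [x_m, ∞), so the mode is x_m = 9.600.
Mean = α·x_m/(α−1) = 6.3·9.6/5.3 = 11.411.
Difference = 11.411 − 9.600 = 1.811.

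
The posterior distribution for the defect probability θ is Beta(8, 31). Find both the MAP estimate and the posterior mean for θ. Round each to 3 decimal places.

MAP = 0.189, posterior mean = 0.205

Mode = (8−1)/(8+31−2) = 7/37 = 0.189.
Mean = 8/(8+31) = 8/39 = 0.205.
The mean is pulled above the mode by the posterior's right skew.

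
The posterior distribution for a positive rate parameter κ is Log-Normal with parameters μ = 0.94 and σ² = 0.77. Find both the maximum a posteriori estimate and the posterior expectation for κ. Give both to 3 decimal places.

Mode = exp(μ − σ²) = exp(0.17) = 1.185.
Mean = exp(μ + σ²/2) = exp(1.325) = 3.762.

MAP = 1.185; posterior mean = 3.762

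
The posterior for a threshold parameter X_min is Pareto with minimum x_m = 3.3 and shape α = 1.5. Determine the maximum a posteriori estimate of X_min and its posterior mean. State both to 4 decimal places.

The Pareto density is strictly decreasing on [x_m, ∞), so the mode is x_m = 3.3000.
Mean = α·x_m/(α−1) = 1.5·3.3/0.5 = 9.9000.
Right-skewed posterior ⇒ mode < mean.

MAP: 3.3000. Posterior mean: 9.9000.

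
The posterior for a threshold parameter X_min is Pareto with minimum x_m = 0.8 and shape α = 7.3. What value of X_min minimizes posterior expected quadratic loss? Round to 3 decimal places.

The Pareto density is strictly decreasing on [x_m, ∞), so the mode is x_m = 0.800.
Mean = α·x_m/(α−1) = 7.3·0.8/6.3 = 0.927.
Quadratic loss ⇒ the optimal estimator is the posterior mean.

0.927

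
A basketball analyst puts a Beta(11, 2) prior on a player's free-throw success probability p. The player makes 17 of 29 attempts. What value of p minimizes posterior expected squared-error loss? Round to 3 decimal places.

Posterior: Beta(11+17, 2+12) = Beta(28, 14).
Mode = (28−1)/(28+14−2) = 27/40 = 0.675.
Mean = 28/(28+14) = 28/42 = 0.667.
Squared-error loss ⇒ the optimal estimator is the posterior mean.

0.667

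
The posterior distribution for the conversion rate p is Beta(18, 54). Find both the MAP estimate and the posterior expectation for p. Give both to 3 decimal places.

MAP: 0.243. Posterior mean: 0.250.

Mode = (18−1)/(18+54−2) = 17/70 = 0.243.
Mean = 18/(18+54) = 18/72 = 0.250.
Right-skewed posterior ⇒ mode < mean.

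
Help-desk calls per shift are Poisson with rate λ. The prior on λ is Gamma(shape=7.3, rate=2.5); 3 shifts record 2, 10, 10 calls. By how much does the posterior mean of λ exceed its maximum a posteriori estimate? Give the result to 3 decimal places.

0.182

Σ counts = 22. Posterior: Gamma(shape = 7.3+22 = 29.3, rate = 2.5+3 = 5.5).
Mode = (α−1)/β = 28.3/5.5 = 5.145.
Mean = α/β = 29.3/5.5 = 5.327.
Difference = 5.327 − 5.145 = 0.182.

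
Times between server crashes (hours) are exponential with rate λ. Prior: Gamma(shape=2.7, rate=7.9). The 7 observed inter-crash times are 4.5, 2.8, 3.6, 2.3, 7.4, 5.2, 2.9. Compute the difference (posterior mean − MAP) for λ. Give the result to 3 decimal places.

0.027

Σ times = 28.7. Posterior: Gamma(shape = 2.7+7 = 9.7, rate = 7.9+28.7 = 36.6).
Mode = (α−1)/β = 8.7/36.6 = 0.238.
Mean = α/β = 9.7/36.6 = 0.265.
Difference = 0.265 − 0.238 = 0.027.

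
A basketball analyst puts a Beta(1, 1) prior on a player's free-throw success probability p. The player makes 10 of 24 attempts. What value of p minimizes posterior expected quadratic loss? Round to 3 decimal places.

0.423

Posterior: Beta(1+10, 1+14) = Beta(11, 15).
Mode = (11−1)/(11+15−2) = 10/24 = 0.417.
With a flat prior the MAP equals the MLE, 10/24.
Mean = 11/(11+15) = 11/26 = 0.423.
Quadratic loss ⇒ the optimal estimator is the posterior mean.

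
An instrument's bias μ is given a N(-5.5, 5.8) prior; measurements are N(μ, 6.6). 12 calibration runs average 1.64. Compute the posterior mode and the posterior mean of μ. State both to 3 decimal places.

Posterior for μ is Normal. Precision-weighted mean: (1/5.8·-5.5 + 12/6.6·1.64) / (1/5.8 + 12/6.6) = 1.022.
A Normal posterior is symmetric, so mode = mean.

MAP: 1.022. Posterior mean: 1.022.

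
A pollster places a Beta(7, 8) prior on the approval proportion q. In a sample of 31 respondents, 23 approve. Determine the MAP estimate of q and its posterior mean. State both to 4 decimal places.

Posterior: Beta(7+23, 8+8) = Beta(30, 16).
Mode = (30−1)/(30+16−2) = 29/44 = 0.6591.
Mean = 30/(30+16) = 30/46 = 0.6522.

MAP = 0.6591; posterior mean = 0.6522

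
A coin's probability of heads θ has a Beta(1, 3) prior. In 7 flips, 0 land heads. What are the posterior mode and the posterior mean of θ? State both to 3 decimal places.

MAP: 0.000. Posterior mean: 0.091.

Posterior: Beta(1+0, 3+7) = Beta(1, 10).
Since α = 1 ≤ 1 and β > 1, the Beta density is monotone decreasing on [0,1]; the mode is at 0.
Mean = 1/(1+10) = 0.091.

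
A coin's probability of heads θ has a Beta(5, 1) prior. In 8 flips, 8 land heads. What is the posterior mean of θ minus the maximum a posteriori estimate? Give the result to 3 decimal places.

Posterior: Beta(5+8, 1+0) = Beta(13, 1).
Since β = 1 ≤ 1 and α > 1, the Beta density is monotone increasing on [0,1]; the mode is at 1.
Mean = 13/(13+1) = 0.929.
Difference = 0.929 − 1.000 = -0.071.
The posterior is left-skewed, so the mode exceeds the mean.

-0.071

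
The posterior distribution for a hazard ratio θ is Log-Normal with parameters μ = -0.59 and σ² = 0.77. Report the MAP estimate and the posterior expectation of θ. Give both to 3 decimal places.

MAP = 0.257; posterior mean = 0.815

Mode = exp(μ − σ²) = exp(-1.36) = 0.257.
Mean = exp(μ + σ²/2) = exp(-0.205) = 0.815.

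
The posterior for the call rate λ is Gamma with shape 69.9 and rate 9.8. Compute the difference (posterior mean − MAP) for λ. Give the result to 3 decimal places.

Mode = (α−1)/β = 68.9/9.8 = 7.031.
Mean = α/β = 69.9/9.8 = 7.133.
Difference = 7.133 − 7.031 = 0.102.

0.102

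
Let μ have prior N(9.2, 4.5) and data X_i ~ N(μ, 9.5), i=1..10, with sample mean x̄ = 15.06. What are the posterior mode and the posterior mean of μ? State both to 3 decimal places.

Posterior for μ is Normal. Precision-weighted mean: (1/4.5·9.2 + 10/9.5·15.06) / (1/4.5 + 10/9.5) = 14.039.
A Normal posterior is symmetric, so mode = mean.

MAP: 14.039. Posterior mean: 14.039.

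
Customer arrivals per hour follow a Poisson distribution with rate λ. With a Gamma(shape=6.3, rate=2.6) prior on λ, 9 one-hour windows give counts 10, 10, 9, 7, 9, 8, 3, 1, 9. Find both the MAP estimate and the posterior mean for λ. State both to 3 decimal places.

Σ counts = 66. Posterior: Gamma(shape = 6.3+66 = 72.3, rate = 2.6+9 = 11.6).
Mode = (α−1)/β = 71.3/11.6 = 6.147.
Mean = α/β = 72.3/11.6 = 6.233.

λ_MAP = 6.147, E[λ|data] = 6.233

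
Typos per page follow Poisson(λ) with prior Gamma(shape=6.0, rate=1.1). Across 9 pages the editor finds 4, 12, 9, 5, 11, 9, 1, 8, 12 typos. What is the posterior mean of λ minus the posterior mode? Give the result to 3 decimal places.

Σ counts = 71. Posterior: Gamma(shape = 6.0+71 = 77.0, rate = 1.1+9 = 10.1).
Mode = (α−1)/β = 76.0/10.1 = 7.525.
Mean = α/β = 77.0/10.1 = 7.624.
Difference = 7.624 − 7.525 = 0.099.
Mean > mode: the posterior has a right tail.

0.099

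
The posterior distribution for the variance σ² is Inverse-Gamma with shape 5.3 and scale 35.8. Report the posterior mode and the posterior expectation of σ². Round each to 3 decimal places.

MAP = 5.683; posterior mean = 8.326

Mode = β/(α+1) = 35.8/6.3 = 5.683.
Mean = β/(α−1) = 35.8/4.3 = 8.326.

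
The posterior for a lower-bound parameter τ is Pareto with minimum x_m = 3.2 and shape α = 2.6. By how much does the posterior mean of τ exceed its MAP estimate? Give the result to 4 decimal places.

2.0000

The Pareto density is strictly decreasing on [x_m, ∞), so the mode is x_m = 3.2000.
Mean = α·x_m/(α−1) = 2.6·3.2/1.6 = 5.2000.
Difference = 5.2000 − 3.2000 = 2.0000.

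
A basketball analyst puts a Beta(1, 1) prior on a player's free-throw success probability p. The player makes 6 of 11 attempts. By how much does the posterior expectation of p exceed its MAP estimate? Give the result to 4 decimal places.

-0.0070

Posterior: Beta(1+6, 1+5) = Beta(7, 6).
Mode = (7−1)/(7+6−2) = 6/11 = 0.5455.
With a flat prior the MAP equals the MLE, 6/11.
Mean = 7/(7+6) = 7/13 = 0.5385.
Difference = 0.5385 − 0.5455 = -0.0070.
Left-skewed posterior ⇒ mean < mode.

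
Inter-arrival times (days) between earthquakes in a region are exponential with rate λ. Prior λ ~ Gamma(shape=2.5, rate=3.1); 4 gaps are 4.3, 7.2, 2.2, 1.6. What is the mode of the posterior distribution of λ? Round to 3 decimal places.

0.299

Σ times = 15.3. Posterior: Gamma(shape = 2.5+4 = 6.5, rate = 3.1+15.3 = 18.4).
Mode = (α−1)/β = 5.5/18.4 = 0.299.
Mean = α/β = 6.5/18.4 = 0.353.
This is the posterior mode — the MAP estimate.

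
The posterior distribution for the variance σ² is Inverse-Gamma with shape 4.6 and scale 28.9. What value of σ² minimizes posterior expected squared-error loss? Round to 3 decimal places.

8.028

Mode = β/(α+1) = 28.9/5.6 = 5.161.
Mean = β/(α−1) = 28.9/3.6 = 8.028.
Squared-error loss ⇒ the optimal estimator is the posterior mean.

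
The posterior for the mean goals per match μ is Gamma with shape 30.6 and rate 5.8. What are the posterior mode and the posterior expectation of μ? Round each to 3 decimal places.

MAP: 5.103. Posterior mean: 5.276.

Mode = (α−1)/β = 29.6/5.8 = 5.103.
Mean = α/β = 30.6/5.8 = 5.276.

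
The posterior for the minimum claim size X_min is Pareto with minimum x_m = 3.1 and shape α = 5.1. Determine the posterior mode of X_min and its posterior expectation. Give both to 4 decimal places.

posterior mode = 3.1000, posterior expectation = 3.8561

The Pareto density is strictly decreasing on [x_m, ∞), so the mode is x_m = 3.1000.
Mean = α·x_m/(α−1) = 5.1·3.1/4.1 = 3.8561.
Mean > mode: the posterior has a right tail.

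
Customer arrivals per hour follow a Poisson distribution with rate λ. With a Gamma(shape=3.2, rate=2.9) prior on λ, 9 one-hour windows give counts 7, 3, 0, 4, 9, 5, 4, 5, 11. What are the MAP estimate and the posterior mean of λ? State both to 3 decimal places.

Σ counts = 48. Posterior: Gamma(shape = 3.2+48 = 51.2, rate = 2.9+9 = 11.9).
Mode = (α−1)/β = 50.2/11.9 = 4.218.
Mean = α/β = 51.2/11.9 = 4.303.

MAP: 4.218. Posterior mean: 4.303.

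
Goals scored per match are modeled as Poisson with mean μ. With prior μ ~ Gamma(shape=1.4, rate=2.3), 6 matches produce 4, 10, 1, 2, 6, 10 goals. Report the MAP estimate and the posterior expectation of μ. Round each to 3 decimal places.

Σ counts = 33. Posterior: Gamma(shape = 1.4+33 = 34.4, rate = 2.3+6 = 8.3).
Mode = (α−1)/β = 33.4/8.3 = 4.024.
Mean = α/β = 34.4/8.3 = 4.145.

MAP = 4.024, posterior mean = 4.145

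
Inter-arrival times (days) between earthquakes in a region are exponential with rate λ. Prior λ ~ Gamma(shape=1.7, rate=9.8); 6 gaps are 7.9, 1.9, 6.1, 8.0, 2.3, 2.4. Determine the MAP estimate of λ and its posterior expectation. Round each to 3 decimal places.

λ_MAP = 0.174, E[λ|data] = 0.201

Σ times = 28.6. Posterior: Gamma(shape = 1.7+6 = 7.7, rate = 9.8+28.6 = 38.4).
Mode = (α−1)/β = 6.7/38.4 = 0.174.
Mean = α/β = 7.7/38.4 = 0.201.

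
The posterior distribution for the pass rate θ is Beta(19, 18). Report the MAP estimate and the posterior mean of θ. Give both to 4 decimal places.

Mode = (19−1)/(19+18−2) = 18/35 = 0.5143.
Mean = 19/(19+18) = 19/37 = 0.5135.

θ_MAP = 0.5143, E[θ|data] = 0.5135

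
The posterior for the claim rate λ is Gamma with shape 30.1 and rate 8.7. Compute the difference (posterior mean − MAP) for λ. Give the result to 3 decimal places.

Mode = (α−1)/β = 29.1/8.7 = 3.345.
Mean = α/β = 30.1/8.7 = 3.460.
Difference = 3.460 − 3.345 = 0.115.
Mean > mode: the posterior has a right tail.

0.115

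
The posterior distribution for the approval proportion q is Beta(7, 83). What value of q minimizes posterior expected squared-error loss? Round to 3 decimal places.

0.078

Mode = (7−1)/(7+83−2) = 6/88 = 0.068.
Mean = 7/(7+83) = 7/90 = 0.078.
Squared-error loss ⇒ the optimal estimator is the posterior mean.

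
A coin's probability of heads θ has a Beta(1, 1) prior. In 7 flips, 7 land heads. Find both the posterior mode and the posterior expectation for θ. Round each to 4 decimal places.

Posterior: Beta(1+7, 1+0) = Beta(8, 1).
Since β = 1 ≤ 1 and α > 1, the Beta density is monotone increasing on [0,1]; the mode is at 1.
Mean = 8/(8+1) = 0.8889.
Left-skewed posterior ⇒ mean < mode.

MAP = 1.0000; posterior mean = 0.8889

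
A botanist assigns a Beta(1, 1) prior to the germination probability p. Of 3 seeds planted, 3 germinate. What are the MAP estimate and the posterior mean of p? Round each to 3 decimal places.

p_MAP = 1.000, E[p|data] = 0.800

Posterior: Beta(1+3, 1+0) = Beta(4, 1).
Since β = 1 ≤ 1 and α > 1, the Beta density is monotone increasing on [0,1]; the mode is at 1.
Mean = 4/(4+1) = 0.800.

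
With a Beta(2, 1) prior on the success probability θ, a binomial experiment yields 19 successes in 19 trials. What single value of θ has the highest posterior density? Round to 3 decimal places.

1.000

Posterior: Beta(2+19, 1+0) = Beta(21, 1).
Since β = 1 ≤ 1 and α > 1, the Beta density is monotone increasing on [0,1]; the mode is at 1.
Mean = 21/(21+1) = 0.955.
This is the posterior mode — the MAP estimate.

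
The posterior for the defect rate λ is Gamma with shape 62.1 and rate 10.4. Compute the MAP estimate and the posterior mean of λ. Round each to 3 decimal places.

Mode = (α−1)/β = 61.1/10.4 = 5.875.
Mean = α/β = 62.1/10.4 = 5.971.

λ_MAP = 5.875, E[λ|data] = 5.971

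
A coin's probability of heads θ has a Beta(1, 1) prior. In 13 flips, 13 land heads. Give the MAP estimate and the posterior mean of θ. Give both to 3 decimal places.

MAP estimate = 1.000, posterior mean = 0.933

Posterior: Beta(1+13, 1+0) = Beta(14, 1).
Since β = 1 ≤ 1 and α > 1, the Beta density is monotone increasing on [0,1]; the mode is at 1.
Mean = 14/(14+1) = 0.933.
Left-skewed posterior ⇒ mean < mode.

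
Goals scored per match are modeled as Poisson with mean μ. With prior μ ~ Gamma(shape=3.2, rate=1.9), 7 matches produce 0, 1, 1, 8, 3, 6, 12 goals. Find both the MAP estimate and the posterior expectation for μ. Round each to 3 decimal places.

μ_MAP = 3.730, E[μ|data] = 3.843

Σ counts = 31. Posterior: Gamma(shape = 3.2+31 = 34.2, rate = 1.9+7 = 8.9).
Mode = (α−1)/β = 33.2/8.9 = 3.730.
Mean = α/β = 34.2/8.9 = 3.843.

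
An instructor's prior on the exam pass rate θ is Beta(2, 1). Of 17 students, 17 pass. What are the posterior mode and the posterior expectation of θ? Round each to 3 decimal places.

posterior mode = 1.000, posterior expectation = 0.950

Posterior: Beta(2+17, 1+0) = Beta(19, 1).
Since β = 1 ≤ 1 and α > 1, the Beta density is monotone increasing on [0,1]; the mode is at 1.
Mean = 19/(19+1) = 0.950.
The posterior is left-skewed, so the mode exceeds the mean.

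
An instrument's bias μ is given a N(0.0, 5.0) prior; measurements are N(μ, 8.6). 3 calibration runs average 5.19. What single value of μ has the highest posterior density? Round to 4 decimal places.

3.2987

Posterior for μ is Normal. Precision-weighted mean: (1/5.0·0.0 + 3/8.6·5.19) / (1/5.0 + 3/8.6) = 3.2987.
A Normal posterior is symmetric, so mode = mean.
This is the posterior mode — the MAP estimate.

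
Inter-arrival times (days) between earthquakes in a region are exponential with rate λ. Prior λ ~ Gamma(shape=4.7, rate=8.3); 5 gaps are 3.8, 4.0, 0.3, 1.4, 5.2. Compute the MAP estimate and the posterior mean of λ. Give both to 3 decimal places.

λ_MAP = 0.378, E[λ|data] = 0.422

Σ times = 14.7. Posterior: Gamma(shape = 4.7+5 = 9.7, rate = 8.3+14.7 = 23.0).
Mode = (α−1)/β = 8.7/23.0 = 0.378.
Mean = α/β = 9.7/23.0 = 0.422.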